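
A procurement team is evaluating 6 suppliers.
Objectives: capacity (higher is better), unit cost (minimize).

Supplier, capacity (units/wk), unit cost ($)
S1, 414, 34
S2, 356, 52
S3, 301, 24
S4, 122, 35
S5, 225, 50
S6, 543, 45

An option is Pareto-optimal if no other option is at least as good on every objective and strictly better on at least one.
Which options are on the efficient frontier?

S1: not dominated.
S2: dominated by S1 (capacity 414≥356, unit cost 34≤52).
S3: not dominated (best unit cost).
S4: dominated by S1 (capacity 414≥122, unit cost 34≤35).
S5: dominated by S1 (capacity 414≥225, unit cost 34≤50).
S6: not dominated (best capacity).

S1, S3, S6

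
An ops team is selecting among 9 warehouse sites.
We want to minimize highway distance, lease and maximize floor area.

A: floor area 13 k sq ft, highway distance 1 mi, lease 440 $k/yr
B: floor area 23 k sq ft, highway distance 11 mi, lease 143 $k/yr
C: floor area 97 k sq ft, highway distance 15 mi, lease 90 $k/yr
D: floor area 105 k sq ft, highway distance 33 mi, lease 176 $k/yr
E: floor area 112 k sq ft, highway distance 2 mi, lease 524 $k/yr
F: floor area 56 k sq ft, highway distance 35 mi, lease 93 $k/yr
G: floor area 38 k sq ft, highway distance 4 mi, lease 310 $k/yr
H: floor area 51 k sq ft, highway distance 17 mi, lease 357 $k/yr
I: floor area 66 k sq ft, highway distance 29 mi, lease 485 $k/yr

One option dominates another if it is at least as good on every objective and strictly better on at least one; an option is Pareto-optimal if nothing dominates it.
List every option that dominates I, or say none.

C

C: floor area 97≥66, highway distance 15≤29, lease 90≤485 — dominates I.
Others (A, B, D, E, F, G, H) are each worse than I on at least one objective.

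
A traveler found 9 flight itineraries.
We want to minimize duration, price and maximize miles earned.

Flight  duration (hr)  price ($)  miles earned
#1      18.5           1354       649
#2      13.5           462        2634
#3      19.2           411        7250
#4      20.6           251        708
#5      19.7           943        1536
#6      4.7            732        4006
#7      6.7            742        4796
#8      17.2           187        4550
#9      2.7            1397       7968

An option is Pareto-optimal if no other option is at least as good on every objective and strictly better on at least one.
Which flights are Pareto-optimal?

#2, #3, #6, #7, #8, #9

#1: dominated by #2 (duration 13.5≤18.5, price 462≤1354, miles earned 2634≥649).
#2: not dominated.
#3: not dominated.
#4: dominated by #8 (duration 17.2≤20.6, price 187≤251, miles earned 4550≥708).
#5: dominated by #2 (duration 13.5≤19.7, price 462≤943, miles earned 2634≥1536).
#6: not dominated.
#7: not dominated.
#8: not dominated (best price).
#9: not dominated (best duration).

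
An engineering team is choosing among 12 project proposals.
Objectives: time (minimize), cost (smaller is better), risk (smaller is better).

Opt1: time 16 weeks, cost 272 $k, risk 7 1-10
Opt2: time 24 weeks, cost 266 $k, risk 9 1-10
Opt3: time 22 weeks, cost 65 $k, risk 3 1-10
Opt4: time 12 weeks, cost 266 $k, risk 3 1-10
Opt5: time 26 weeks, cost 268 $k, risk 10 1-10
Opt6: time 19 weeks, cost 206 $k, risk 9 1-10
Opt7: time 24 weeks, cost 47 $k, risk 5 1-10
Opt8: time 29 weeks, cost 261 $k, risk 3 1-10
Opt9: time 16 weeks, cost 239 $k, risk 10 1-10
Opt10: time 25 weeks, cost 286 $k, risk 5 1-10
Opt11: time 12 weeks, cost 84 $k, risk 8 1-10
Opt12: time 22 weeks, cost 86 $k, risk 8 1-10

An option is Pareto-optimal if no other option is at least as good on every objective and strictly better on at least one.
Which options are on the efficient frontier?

Opt1: dominated by Opt4 (time 12≤16, cost 266≤272, risk 3≤7).
Opt2: dominated by Opt3 (time 22≤24, cost 65≤266, risk 3≤9).
Opt3: not dominated.
Opt4: not dominated.
Opt5: dominated by Opt2 (time 24≤26, cost 266≤268, risk 9≤10).
Opt6: dominated by Opt11 (time 12≤19, cost 84≤206, risk 8≤9).
Opt7: not dominated (best cost).
Opt8: dominated by Opt3 (time 22≤29, cost 65≤261, risk 3≤3).
Opt9: dominated by Opt11 (time 12≤16, cost 84≤239, risk 8≤10).
Opt10: dominated by Opt3 (time 22≤25, cost 65≤286, risk 3≤5).
Opt11: not dominated.
Opt12: dominated by Opt3 (time 22≤22, cost 65≤86, risk 3≤8).

Opt3, Opt4, Opt7, Opt11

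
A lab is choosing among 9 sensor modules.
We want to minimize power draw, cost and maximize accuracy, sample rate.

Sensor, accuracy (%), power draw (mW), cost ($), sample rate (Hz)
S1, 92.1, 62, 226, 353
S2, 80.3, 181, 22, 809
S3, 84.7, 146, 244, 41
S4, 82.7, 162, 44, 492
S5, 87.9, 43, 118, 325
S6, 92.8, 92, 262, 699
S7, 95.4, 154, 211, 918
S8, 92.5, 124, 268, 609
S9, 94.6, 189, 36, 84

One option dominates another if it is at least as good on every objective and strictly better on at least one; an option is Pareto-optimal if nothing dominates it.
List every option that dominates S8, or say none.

S6: accuracy 92.8≥92.5, power draw 92≤124, cost 262≤268, sample rate 699≥609 — dominates S8.
Others (S1, S2, S3, S4, S5, S7, S9) are each worse than S8 on at least one objective.

S6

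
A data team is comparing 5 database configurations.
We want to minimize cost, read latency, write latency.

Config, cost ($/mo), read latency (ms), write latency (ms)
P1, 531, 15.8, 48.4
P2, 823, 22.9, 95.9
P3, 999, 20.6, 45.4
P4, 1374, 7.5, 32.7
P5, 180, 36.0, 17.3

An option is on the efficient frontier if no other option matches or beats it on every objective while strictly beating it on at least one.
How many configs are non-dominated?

P1: not dominated.
P2: dominated by P1 (cost 531≤823, read latency 15.8≤22.9, write latency 48.4≤95.9).
P3: not dominated.
P4: not dominated (best read latency).
P5: not dominated (best cost).
Pareto-optimal: P1, P3, P4, P5 → 4.

4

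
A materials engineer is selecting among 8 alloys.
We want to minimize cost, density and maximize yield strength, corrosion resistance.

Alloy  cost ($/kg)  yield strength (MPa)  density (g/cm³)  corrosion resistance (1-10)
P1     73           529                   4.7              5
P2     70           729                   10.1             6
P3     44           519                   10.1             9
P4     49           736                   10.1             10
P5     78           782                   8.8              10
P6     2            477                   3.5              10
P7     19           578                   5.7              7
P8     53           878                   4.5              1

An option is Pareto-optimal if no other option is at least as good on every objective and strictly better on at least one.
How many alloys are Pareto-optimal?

7

P1: not dominated.
P2: dominated by P4 (cost 49≤70, yield strength 736≥729, density 10.1≤10.1, corrosion resistance 10≥6).
P3: not dominated.
P4: not dominated.
P5: not dominated.
P6: not dominated (best cost).
P7: not dominated.
P8: not dominated (best yield strength).
Pareto-optimal: P1, P3, P4, P5, P6, P7, P8 → 7.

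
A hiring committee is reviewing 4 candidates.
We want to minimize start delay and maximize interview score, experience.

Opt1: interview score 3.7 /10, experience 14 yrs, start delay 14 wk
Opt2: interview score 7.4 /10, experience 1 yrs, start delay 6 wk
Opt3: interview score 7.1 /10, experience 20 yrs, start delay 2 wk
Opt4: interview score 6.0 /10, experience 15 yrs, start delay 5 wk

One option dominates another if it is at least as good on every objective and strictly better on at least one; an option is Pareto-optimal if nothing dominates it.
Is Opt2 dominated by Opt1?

Opt1 vs Opt2: Opt1 is worse on interview score (3.7 vs 7.4), so it does not dominate Opt2.

No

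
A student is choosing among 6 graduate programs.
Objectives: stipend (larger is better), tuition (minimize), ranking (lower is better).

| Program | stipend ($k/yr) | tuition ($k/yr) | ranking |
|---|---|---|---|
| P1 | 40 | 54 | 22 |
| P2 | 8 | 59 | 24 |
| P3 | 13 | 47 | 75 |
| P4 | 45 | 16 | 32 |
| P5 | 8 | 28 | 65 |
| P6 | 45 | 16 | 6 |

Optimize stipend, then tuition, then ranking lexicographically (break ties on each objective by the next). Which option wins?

P6

First maximize stipend: best is 45, kept {P4, P6}.
Then minimize tuition: best is 16, kept {P4, P6}.
Then minimize ranking: best is 6, kept {P6}.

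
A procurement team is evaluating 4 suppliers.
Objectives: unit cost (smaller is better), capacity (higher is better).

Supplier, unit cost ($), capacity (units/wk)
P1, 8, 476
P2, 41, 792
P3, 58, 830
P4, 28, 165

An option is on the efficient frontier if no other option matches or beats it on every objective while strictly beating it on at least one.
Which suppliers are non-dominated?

P1, P2, P3

P1: not dominated (best unit cost).
P2: not dominated.
P3: not dominated (best capacity).
P4: dominated by P1 (unit cost 8≤28, capacity 476≥165).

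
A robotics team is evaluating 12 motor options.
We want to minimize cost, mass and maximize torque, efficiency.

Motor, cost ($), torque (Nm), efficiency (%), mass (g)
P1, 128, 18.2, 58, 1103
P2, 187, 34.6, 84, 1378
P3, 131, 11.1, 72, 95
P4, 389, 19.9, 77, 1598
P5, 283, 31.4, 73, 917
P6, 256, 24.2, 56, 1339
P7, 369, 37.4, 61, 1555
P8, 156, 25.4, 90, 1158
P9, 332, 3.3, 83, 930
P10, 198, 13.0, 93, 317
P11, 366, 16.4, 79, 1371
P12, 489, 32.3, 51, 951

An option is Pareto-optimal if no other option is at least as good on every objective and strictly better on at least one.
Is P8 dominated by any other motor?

P1: worse on torque (18.2 vs 25.4).
P2: worse on cost (187 vs 156).
P3: worse on torque (11.1 vs 25.4).
P4: worse on cost (389 vs 156).
P5: worse on cost (283 vs 156).
P6: worse on cost (256 vs 156).
P7: worse on cost (369 vs 156).
P9: worse on cost (332 vs 156).
P10: worse on cost (198 vs 156).
P11: worse on cost (366 vs 156).
P12: worse on cost (489 vs 156).
No option is at least as good as P8 on every objective and strictly better on one.

No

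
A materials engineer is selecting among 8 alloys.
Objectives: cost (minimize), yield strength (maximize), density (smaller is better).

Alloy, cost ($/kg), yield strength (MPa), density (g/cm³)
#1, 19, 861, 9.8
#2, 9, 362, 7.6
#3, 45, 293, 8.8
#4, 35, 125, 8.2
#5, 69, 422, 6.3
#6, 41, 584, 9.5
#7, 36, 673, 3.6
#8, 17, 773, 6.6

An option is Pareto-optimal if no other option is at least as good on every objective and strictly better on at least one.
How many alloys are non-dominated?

4

#1: not dominated (best yield strength).
#2: not dominated (best cost).
#3: dominated by #2 (cost 9≤45, yield strength 362≥293, density 7.6≤8.8).
#4: dominated by #2 (cost 9≤35, yield strength 362≥125, density 7.6≤8.2).
#5: dominated by #7 (cost 36≤69, yield strength 673≥422, density 3.6≤6.3).
#6: dominated by #7 (cost 36≤41, yield strength 673≥584, density 3.6≤9.5).
#7: not dominated (best density).
#8: not dominated.
Pareto-optimal: #1, #2, #7, #8 → 4.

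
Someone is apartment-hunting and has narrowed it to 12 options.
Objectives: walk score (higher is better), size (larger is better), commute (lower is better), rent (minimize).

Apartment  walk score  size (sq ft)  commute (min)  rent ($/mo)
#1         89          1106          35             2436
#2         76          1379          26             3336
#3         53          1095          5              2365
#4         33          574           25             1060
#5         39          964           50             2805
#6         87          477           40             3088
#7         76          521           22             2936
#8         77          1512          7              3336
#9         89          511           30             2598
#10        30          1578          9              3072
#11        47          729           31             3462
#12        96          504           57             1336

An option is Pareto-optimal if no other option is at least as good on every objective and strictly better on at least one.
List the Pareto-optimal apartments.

#1: not dominated.
#2: dominated by #8 (walk score 77≥76, size 1512≥1379, commute 7≤26, rent 3336≤3336).
#3: not dominated (best commute).
#4: not dominated (best rent).
#5: dominated by #1 (walk score 89≥39, size 1106≥964, commute 35≤50, rent 2436≤2805).
#6: dominated by #1 (walk score 89≥87, size 1106≥477, commute 35≤40, rent 2436≤3088).
#7: not dominated.
#8: not dominated.
#9: not dominated.
#10: not dominated (best size).
#11: dominated by #2 (walk score 76≥47, size 1379≥729, commute 26≤31, rent 3336≤3462).
#12: not dominated (best walk score).

#1, #3, #4, #7, #8, #9, #10, #12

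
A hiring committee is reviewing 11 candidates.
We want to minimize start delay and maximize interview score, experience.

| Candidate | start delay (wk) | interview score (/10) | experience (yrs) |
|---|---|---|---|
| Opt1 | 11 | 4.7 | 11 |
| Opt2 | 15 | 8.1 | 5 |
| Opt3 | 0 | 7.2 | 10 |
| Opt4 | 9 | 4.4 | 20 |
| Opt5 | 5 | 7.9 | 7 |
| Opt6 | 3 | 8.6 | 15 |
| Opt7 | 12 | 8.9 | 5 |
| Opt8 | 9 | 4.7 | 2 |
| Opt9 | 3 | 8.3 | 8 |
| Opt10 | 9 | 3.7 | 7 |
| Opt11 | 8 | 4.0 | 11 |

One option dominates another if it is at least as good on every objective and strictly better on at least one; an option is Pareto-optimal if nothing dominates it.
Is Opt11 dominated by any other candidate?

Opt6 vs Opt11: start delay 3≤8, interview score 8.6≥4.0, experience 15≥11 — Opt6 is at least as good on every objective and strictly better on at least one, so Opt6 dominates Opt11.

Yes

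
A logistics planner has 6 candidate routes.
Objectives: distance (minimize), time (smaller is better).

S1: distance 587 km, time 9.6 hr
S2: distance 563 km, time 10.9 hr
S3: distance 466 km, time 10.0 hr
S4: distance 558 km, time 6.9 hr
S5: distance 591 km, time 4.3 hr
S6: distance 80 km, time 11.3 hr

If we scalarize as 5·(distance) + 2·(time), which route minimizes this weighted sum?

S1: 5·587 + 2·9.6 = 2954.2
S2: 5·563 + 2·10.9 = 2836.8
S3: 5·466 + 2·10.0 = 2350.0
S4: 5·558 + 2·6.9 = 2803.8
S5: 5·591 + 2·4.3 = 2963.6
S6: 5·80 + 2·11.3 = 422.6
Lowest: S6 at 422.6.

S6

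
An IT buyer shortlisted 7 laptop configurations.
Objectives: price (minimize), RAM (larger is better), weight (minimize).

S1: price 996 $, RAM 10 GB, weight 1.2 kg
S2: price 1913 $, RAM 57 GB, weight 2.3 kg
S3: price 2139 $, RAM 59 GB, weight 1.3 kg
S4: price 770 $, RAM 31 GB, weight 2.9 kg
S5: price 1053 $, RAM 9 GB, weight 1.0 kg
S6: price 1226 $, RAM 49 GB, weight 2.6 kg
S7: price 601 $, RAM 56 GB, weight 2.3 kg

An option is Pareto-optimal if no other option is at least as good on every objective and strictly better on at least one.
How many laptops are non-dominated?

S1: not dominated.
S2: not dominated.
S3: not dominated (best RAM).
S4: dominated by S7 (price 601≤770, RAM 56≥31, weight 2.3≤2.9).
S5: not dominated (best weight).
S6: dominated by S7 (price 601≤1226, RAM 56≥49, weight 2.3≤2.6).
S7: not dominated (best price).
Pareto-optimal: S1, S2, S3, S5, S7 → 5.

5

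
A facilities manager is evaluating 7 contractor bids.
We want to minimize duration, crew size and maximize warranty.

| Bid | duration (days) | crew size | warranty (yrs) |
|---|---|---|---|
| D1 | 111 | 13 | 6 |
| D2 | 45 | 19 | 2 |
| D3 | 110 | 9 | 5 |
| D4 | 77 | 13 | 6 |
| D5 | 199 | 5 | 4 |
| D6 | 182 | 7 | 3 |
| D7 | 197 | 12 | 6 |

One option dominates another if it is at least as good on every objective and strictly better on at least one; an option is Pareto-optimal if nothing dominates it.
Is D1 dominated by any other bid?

D4 vs D1: duration 77≤111, crew size 13≤13, warranty 6≥6 — D4 is at least as good on every objective and strictly better on at least one, so D4 dominates D1.

Yes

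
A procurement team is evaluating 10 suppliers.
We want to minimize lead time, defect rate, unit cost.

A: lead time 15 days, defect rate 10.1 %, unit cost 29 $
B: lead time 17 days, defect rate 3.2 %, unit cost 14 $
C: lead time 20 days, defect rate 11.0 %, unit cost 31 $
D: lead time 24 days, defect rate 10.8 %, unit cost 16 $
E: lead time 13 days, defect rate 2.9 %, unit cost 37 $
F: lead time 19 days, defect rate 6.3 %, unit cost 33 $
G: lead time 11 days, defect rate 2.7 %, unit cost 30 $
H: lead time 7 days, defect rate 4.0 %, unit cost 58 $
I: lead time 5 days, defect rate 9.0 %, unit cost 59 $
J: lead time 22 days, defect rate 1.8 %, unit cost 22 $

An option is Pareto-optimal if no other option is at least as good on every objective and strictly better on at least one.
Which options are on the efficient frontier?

A: not dominated.
B: not dominated (best unit cost).
C: dominated by A (lead time 15≤20, defect rate 10.1≤11.0, unit cost 29≤31).
D: dominated by B (lead time 17≤24, defect rate 3.2≤10.8, unit cost 14≤16).
E: dominated by G (lead time 11≤13, defect rate 2.7≤2.9, unit cost 30≤37).
F: dominated by B (lead time 17≤19, defect rate 3.2≤6.3, unit cost 14≤33).
G: not dominated.
H: not dominated.
I: not dominated (best lead time).
J: not dominated (best defect rate).

A, B, G, H, I, J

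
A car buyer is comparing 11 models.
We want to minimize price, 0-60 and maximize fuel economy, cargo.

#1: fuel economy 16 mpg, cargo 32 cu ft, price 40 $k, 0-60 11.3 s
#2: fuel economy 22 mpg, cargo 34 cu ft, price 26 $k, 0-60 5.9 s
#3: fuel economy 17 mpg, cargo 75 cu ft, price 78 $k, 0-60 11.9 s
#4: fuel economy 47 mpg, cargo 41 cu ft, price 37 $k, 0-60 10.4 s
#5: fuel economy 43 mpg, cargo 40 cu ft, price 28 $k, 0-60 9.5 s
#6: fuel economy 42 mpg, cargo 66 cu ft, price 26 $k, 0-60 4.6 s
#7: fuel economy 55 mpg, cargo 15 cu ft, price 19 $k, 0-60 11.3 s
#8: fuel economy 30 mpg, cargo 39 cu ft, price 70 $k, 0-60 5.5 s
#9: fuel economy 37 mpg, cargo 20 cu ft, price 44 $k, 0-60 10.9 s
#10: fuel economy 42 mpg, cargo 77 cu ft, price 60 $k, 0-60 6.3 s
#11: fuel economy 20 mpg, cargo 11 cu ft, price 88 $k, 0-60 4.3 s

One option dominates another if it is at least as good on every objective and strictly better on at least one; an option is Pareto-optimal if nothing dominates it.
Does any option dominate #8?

#6 vs #8: fuel economy 42≥30, cargo 66≥39, price 26≤70, 0-60 4.6≤5.5 — #6 is at least as good on every objective and strictly better on at least one, so #6 dominates #8.

Yes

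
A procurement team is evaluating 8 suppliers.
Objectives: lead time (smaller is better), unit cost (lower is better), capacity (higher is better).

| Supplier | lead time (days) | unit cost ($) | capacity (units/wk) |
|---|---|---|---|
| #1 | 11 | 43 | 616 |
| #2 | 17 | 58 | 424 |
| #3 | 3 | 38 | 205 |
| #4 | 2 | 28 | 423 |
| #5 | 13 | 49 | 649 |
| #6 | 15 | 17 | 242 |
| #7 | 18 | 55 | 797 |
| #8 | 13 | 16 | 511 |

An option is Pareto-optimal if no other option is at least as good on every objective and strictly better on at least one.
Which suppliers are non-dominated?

#1, #4, #5, #7, #8

#1: not dominated.
#2: dominated by #1 (lead time 11≤17, unit cost 43≤58, capacity 616≥424).
#3: dominated by #4 (lead time 2≤3, unit cost 28≤38, capacity 423≥205).
#4: not dominated (best lead time).
#5: not dominated.
#6: dominated by #8 (lead time 13≤15, unit cost 16≤17, capacity 511≥242).
#7: not dominated (best capacity).
#8: not dominated (best unit cost).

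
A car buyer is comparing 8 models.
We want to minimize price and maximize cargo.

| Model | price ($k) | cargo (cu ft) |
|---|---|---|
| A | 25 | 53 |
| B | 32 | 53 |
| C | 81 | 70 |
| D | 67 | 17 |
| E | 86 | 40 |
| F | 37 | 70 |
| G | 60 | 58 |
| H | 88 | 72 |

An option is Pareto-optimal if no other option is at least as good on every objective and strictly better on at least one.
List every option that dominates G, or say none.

F: price 37≤60, cargo 70≥58 — dominates G.
Others (A, B, C, D, E, H) are each worse than G on at least one objective.

F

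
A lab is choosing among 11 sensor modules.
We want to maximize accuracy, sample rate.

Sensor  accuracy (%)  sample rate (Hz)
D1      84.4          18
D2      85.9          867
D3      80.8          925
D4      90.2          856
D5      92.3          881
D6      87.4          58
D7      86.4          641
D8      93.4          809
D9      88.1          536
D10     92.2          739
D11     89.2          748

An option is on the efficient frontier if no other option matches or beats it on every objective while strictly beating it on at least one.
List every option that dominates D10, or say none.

D5: accuracy 92.3≥92.2, sample rate 881≥739 — dominates D10.
D8: accuracy 93.4≥92.2, sample rate 809≥739 — dominates D10.
Others (D1, D2, D3, D4, D6, D7, D9, D11) are each worse than D10 on at least one objective.

D5, D8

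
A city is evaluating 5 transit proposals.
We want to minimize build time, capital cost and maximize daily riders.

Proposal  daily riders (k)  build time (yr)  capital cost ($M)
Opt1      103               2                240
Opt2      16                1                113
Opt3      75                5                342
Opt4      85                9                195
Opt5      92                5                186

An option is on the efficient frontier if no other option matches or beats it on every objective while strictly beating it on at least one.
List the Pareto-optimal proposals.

Opt1, Opt2, Opt5

Opt1: not dominated (best daily riders).
Opt2: not dominated (best build time).
Opt3: dominated by Opt1 (daily riders 103≥75, build time 2≤5, capital cost 240≤342).
Opt4: dominated by Opt5 (daily riders 92≥85, build time 5≤9, capital cost 186≤195).
Opt5: not dominated.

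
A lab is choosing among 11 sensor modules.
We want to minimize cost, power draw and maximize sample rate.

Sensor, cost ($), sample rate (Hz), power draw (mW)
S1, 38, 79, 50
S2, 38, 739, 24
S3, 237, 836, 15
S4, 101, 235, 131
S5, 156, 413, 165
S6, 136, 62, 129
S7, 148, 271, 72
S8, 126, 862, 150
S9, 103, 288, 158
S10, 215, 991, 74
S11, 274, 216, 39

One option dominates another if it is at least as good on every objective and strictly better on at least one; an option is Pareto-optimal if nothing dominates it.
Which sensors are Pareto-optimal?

S1: dominated by S2 (cost 38≤38, sample rate 739≥79, power draw 24≤50).
S2: not dominated.
S3: not dominated (best power draw).
S4: dominated by S2 (cost 38≤101, sample rate 739≥235, power draw 24≤131).
S5: dominated by S2 (cost 38≤156, sample rate 739≥413, power draw 24≤165).
S6: dominated by S1 (cost 38≤136, sample rate 79≥62, power draw 50≤129).
S7: dominated by S2 (cost 38≤148, sample rate 739≥271, power draw 24≤72).
S8: not dominated.
S9: dominated by S2 (cost 38≤103, sample rate 739≥288, power draw 24≤158).
S10: not dominated (best sample rate).
S11: dominated by S2 (cost 38≤274, sample rate 739≥216, power draw 24≤39).

S2, S3, S8, S10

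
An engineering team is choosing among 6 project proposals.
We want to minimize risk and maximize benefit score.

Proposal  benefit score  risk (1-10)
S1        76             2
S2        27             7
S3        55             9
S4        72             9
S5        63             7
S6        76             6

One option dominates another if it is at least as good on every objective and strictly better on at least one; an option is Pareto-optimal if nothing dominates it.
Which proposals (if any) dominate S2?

S1: benefit score 76≥27, risk 2≤7 — dominates S2.
S5: benefit score 63≥27, risk 7≤7 — dominates S2.
S6: benefit score 76≥27, risk 6≤7 — dominates S2.
Others (S3, S4) are each worse than S2 on at least one objective.

S1, S5, S6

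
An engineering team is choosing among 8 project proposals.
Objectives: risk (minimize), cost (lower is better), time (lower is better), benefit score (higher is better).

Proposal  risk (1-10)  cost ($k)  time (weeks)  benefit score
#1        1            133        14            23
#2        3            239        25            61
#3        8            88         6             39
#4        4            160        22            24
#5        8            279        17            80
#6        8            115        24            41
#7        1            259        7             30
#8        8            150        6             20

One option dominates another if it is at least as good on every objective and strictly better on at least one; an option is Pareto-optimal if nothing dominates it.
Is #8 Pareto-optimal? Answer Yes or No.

No

#3 vs #8: risk 8≤8, cost 88≤150, time 6≤6, benefit score 39≥20 — #3 is at least as good on every objective and strictly better on at least one, so #3 dominates #8.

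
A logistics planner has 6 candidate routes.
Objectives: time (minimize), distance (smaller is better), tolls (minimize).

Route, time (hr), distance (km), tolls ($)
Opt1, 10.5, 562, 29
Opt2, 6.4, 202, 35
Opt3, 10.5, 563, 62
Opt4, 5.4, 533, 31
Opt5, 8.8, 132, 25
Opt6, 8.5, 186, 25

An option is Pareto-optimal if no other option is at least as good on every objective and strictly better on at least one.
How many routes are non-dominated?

Opt1: dominated by Opt5 (time 8.8≤10.5, distance 132≤562, tolls 25≤29).
Opt2: not dominated.
Opt3: dominated by Opt1 (time 10.5≤10.5, distance 562≤563, tolls 29≤62).
Opt4: not dominated (best time).
Opt5: not dominated (best distance).
Opt6: not dominated.
Pareto-optimal: Opt2, Opt4, Opt5, Opt6 → 4.

4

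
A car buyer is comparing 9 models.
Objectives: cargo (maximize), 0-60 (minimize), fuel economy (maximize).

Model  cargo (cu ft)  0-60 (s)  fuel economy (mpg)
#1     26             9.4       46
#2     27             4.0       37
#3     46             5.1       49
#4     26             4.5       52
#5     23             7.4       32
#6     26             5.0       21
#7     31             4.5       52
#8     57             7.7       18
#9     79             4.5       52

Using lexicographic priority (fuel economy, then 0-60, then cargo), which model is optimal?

#9

First maximize fuel economy: best is 52, kept {#4, #7, #9}.
Then minimize 0-60: best is 4.5, kept {#4, #7, #9}.
Then maximize cargo: best is 79, kept {#9}.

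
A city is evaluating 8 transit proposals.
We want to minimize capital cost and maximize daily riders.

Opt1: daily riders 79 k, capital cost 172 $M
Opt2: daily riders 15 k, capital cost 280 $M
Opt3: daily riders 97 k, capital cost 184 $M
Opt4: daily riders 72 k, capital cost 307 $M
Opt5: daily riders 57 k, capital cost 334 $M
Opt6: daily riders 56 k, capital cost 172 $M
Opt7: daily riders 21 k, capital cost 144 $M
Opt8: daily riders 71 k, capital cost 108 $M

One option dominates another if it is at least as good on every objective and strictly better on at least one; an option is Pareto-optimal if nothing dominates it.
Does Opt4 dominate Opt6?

No

Opt4 vs Opt6: Opt4 is worse on capital cost (307 vs 172), so it does not dominate Opt6.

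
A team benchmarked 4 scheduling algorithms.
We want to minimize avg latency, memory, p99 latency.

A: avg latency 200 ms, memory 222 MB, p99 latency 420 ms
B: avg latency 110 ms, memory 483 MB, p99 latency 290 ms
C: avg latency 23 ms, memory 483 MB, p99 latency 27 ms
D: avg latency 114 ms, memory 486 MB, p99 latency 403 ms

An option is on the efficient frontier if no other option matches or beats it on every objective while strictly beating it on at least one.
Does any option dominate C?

A: worse on avg latency (200 vs 23).
B: worse on avg latency (110 vs 23).
D: worse on avg latency (114 vs 23).
No option is at least as good as C on every objective and strictly better on one.

No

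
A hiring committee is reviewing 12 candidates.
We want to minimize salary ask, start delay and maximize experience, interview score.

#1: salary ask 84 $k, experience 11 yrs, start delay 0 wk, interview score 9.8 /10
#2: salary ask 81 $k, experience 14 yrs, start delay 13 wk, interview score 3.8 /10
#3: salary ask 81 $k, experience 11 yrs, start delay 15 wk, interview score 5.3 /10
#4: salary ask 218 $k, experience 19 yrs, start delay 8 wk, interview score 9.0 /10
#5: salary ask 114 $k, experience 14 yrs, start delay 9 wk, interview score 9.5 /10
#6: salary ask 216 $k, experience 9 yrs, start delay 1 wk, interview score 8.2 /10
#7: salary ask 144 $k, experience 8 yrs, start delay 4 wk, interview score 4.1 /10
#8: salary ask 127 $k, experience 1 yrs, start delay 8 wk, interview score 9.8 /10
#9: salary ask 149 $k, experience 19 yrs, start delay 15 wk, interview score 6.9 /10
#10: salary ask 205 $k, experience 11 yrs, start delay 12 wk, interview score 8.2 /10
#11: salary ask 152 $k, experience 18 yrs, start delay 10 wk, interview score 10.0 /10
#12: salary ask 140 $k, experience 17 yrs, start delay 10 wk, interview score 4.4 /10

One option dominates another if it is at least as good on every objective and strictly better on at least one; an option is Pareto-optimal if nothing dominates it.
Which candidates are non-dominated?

#1: not dominated (best start delay).
#2: not dominated.
#3: not dominated.
#4: not dominated.
#5: not dominated.
#6: dominated by #1 (salary ask 84≤216, experience 11≥9, start delay 0≤1, interview score 9.8≥8.2).
#7: dominated by #1 (salary ask 84≤144, experience 11≥8, start delay 0≤4, interview score 9.8≥4.1).
#8: dominated by #1 (salary ask 84≤127, experience 11≥1, start delay 0≤8, interview score 9.8≥9.8).
#9: not dominated.
#10: dominated by #1 (salary ask 84≤205, experience 11≥11, start delay 0≤12, interview score 9.8≥8.2).
#11: not dominated (best interview score).
#12: not dominated.

#1, #2, #3, #4, #5, #9, #11, #12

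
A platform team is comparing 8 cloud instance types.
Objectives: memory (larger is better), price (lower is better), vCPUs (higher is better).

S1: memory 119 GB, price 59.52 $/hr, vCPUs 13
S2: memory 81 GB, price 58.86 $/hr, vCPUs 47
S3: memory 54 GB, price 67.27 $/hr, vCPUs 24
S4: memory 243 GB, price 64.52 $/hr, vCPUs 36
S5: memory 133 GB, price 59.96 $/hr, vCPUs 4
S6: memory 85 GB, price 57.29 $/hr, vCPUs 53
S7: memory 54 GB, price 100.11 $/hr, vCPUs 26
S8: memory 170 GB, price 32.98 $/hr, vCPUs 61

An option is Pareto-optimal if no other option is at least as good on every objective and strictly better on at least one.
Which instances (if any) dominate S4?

S1: worse on memory (119 vs 243).
S2: worse on memory (81 vs 243).
S3: worse on memory (54 vs 243).
S5: worse on memory (133 vs 243).
S6: worse on memory (85 vs 243).
S7: worse on memory (54 vs 243).
S8: worse on memory (170 vs 243).
No option dominates S4.

none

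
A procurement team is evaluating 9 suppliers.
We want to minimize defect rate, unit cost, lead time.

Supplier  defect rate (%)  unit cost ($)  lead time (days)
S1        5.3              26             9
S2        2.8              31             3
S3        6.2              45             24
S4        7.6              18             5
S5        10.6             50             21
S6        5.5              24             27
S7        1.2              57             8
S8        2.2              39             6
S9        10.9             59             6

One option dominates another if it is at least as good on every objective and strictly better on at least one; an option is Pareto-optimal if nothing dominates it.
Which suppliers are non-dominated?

S1: not dominated.
S2: not dominated (best lead time).
S3: dominated by S1 (defect rate 5.3≤6.2, unit cost 26≤45, lead time 9≤24).
S4: not dominated (best unit cost).
S5: dominated by S1 (defect rate 5.3≤10.6, unit cost 26≤50, lead time 9≤21).
S6: not dominated.
S7: not dominated (best defect rate).
S8: not dominated.
S9: dominated by S2 (defect rate 2.8≤10.9, unit cost 31≤59, lead time 3≤6).

S1, S2, S4, S6, S7, S8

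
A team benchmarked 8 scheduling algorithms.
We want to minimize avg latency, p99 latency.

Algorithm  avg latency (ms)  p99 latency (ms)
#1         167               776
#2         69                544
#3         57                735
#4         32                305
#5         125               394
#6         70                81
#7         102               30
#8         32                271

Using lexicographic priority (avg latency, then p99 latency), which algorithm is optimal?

First minimize avg latency: best is 32, kept {#4, #8}.
Then minimize p99 latency: best is 271, kept {#8}.

#8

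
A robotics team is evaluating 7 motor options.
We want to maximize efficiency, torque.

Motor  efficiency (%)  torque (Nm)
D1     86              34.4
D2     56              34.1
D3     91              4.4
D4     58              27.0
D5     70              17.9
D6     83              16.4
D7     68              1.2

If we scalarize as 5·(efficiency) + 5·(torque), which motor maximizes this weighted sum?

D1: 5·86 + 5·34.4 = 602.0
D2: 5·56 + 5·34.1 = 450.5
D3: 5·91 + 5·4.4 = 477.0
D4: 5·58 + 5·27.0 = 425.0
D5: 5·70 + 5·17.9 = 439.5
D6: 5·83 + 5·16.4 = 497.0
D7: 5·68 + 5·1.2 = 346.0
Highest: D1 at 602.0.

D1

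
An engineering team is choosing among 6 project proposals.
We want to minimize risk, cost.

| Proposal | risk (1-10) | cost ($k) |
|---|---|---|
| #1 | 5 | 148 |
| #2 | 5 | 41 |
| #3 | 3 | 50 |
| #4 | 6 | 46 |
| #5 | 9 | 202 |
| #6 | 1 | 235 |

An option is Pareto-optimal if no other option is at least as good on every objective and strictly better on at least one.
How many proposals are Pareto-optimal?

#1: dominated by #2 (risk 5≤5, cost 41≤148).
#2: not dominated (best cost).
#3: not dominated.
#4: dominated by #2 (risk 5≤6, cost 41≤46).
#5: dominated by #1 (risk 5≤9, cost 148≤202).
#6: not dominated (best risk).
Pareto-optimal: #2, #3, #6 → 3.

3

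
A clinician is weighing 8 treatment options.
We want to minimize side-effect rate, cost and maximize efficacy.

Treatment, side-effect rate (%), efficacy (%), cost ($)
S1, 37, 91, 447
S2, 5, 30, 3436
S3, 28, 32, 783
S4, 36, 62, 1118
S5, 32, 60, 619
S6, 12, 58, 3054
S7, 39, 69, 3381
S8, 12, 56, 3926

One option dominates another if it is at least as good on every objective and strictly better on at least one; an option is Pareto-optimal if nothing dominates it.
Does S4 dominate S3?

No

S4 vs S3: S4 is worse on side-effect rate (36 vs 28), so it does not dominate S3.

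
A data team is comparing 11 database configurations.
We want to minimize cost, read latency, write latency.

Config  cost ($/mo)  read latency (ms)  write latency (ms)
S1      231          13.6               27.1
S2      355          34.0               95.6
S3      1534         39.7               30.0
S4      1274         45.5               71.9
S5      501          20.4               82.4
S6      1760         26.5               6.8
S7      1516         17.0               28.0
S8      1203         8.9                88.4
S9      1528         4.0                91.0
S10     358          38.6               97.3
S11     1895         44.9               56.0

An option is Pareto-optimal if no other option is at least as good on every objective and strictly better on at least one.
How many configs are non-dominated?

4

S1: not dominated (best cost).
S2: dominated by S1 (cost 231≤355, read latency 13.6≤34.0, write latency 27.1≤95.6).
S3: dominated by S1 (cost 231≤1534, read latency 13.6≤39.7, write latency 27.1≤30.0).
S4: dominated by S1 (cost 231≤1274, read latency 13.6≤45.5, write latency 27.1≤71.9).
S5: dominated by S1 (cost 231≤501, read latency 13.6≤20.4, write latency 27.1≤82.4).
S6: not dominated (best write latency).
S7: dominated by S1 (cost 231≤1516, read latency 13.6≤17.0, write latency 27.1≤28.0).
S8: not dominated.
S9: not dominated (best read latency).
S10: dominated by S1 (cost 231≤358, read latency 13.6≤38.6, write latency 27.1≤97.3).
S11: dominated by S1 (cost 231≤1895, read latency 13.6≤44.9, write latency 27.1≤56.0).
Pareto-optimal: S1, S6, S8, S9 → 4.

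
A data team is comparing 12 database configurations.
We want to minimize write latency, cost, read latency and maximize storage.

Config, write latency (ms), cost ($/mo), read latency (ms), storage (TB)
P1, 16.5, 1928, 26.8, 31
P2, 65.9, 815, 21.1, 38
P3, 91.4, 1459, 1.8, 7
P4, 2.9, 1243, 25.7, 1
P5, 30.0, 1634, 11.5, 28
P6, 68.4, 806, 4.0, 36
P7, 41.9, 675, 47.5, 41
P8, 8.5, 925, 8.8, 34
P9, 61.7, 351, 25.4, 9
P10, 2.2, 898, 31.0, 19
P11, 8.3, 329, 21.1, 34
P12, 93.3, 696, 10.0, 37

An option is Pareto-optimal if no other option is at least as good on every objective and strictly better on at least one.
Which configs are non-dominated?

P2, P3, P4, P6, P7, P8, P10, P11, P12

P1: dominated by P8 (write latency 8.5≤16.5, cost 925≤1928, read latency 8.8≤26.8, storage 34≥31).
P2: not dominated.
P3: not dominated (best read latency).
P4: not dominated.
P5: dominated by P8 (write latency 8.5≤30.0, cost 925≤1634, read latency 8.8≤11.5, storage 34≥28).
P6: not dominated.
P7: not dominated (best storage).
P8: not dominated.
P9: dominated by P11 (write latency 8.3≤61.7, cost 329≤351, read latency 21.1≤25.4, storage 34≥9).
P10: not dominated (best write latency).
P11: not dominated (best cost).
P12: not dominated.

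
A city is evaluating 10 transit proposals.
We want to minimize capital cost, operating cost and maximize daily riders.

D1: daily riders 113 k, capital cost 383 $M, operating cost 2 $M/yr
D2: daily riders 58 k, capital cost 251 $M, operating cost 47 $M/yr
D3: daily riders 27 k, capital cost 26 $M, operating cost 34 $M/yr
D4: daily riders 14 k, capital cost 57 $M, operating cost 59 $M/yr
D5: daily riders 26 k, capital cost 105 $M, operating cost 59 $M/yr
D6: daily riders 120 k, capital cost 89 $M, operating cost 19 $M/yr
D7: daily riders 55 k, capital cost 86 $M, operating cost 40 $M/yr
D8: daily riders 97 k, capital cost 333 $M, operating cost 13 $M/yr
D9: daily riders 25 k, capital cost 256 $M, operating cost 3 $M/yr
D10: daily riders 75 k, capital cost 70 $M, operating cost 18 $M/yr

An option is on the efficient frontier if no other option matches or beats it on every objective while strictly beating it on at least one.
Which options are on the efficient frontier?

D1, D3, D6, D8, D9, D10

D1: not dominated (best operating cost).
D2: dominated by D6 (daily riders 120≥58, capital cost 89≤251, operating cost 19≤47).
D3: not dominated (best capital cost).
D4: dominated by D3 (daily riders 27≥14, capital cost 26≤57, operating cost 34≤59).
D5: dominated by D3 (daily riders 27≥26, capital cost 26≤105, operating cost 34≤59).
D6: not dominated (best daily riders).
D7: dominated by D10 (daily riders 75≥55, capital cost 70≤86, operating cost 18≤40).
D8: not dominated.
D9: not dominated.
D10: not dominated.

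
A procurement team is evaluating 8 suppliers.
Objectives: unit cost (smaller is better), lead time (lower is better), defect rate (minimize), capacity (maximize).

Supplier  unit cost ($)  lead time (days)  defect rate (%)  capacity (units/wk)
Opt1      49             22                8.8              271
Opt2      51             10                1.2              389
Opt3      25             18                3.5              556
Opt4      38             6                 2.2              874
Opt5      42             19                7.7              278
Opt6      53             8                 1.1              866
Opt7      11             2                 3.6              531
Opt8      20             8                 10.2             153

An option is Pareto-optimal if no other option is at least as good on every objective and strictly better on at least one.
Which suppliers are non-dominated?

Opt1: dominated by Opt3 (unit cost 25≤49, lead time 18≤22, defect rate 3.5≤8.8, capacity 556≥271).
Opt2: not dominated.
Opt3: not dominated.
Opt4: not dominated (best capacity).
Opt5: dominated by Opt3 (unit cost 25≤42, lead time 18≤19, defect rate 3.5≤7.7, capacity 556≥278).
Opt6: not dominated (best defect rate).
Opt7: not dominated (best unit cost).
Opt8: dominated by Opt7 (unit cost 11≤20, lead time 2≤8, defect rate 3.6≤10.2, capacity 531≥153).

Opt2, Opt3, Opt4, Opt6, Opt7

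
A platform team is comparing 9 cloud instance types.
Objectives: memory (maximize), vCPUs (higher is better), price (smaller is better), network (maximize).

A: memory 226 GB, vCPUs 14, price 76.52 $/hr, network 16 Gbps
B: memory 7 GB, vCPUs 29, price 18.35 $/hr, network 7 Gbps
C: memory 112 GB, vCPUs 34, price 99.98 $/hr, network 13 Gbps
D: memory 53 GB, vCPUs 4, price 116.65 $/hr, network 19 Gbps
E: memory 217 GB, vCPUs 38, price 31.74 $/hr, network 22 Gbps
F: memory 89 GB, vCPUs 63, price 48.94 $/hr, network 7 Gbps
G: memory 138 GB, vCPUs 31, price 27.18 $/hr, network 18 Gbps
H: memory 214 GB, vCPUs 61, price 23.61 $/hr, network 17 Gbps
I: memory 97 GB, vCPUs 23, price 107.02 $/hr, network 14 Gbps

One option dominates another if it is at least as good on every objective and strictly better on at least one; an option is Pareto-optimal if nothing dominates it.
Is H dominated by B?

No

B vs H: B is worse on memory (7 vs 214), so it does not dominate H.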